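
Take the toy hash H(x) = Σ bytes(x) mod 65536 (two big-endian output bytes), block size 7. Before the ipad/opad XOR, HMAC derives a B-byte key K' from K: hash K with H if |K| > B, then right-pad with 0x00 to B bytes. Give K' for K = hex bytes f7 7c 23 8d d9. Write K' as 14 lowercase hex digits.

Key hex bytes f7 7c 23 8d d9 is 5 bytes ≤ B = 7; zero-pad to 7 bytes: K' = f7 7c 23 8d d9 00 00.

f77c238dd90000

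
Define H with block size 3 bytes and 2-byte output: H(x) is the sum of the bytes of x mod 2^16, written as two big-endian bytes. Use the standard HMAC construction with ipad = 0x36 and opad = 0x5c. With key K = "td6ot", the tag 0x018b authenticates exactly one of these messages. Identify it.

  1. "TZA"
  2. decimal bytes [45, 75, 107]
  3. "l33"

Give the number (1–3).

Key "td6ot" = 74 64 36 6f 74 is 5 bytes > B = 3, so hash it first: H(key) = 01 f1, then zero-pad to 3 bytes: K' = 01 f1 00.
K' ⊕ ipad = 37 c7 36; K' ⊕ opad = 5d ad 5c.
m1: inner = H(37 c7 36 54 5a 41) = 02 23; tag = H(5d ad 5c 02 23) = 018b ← matches
m2: inner = H(37 c7 36 2d 4b 6b) = 02 17; tag = H(5d ad 5c 02 17) = 017f
m3: inner = H(37 c7 36 6c 33 33) = 02 06; tag = H(5d ad 5c 02 06) = 016e

1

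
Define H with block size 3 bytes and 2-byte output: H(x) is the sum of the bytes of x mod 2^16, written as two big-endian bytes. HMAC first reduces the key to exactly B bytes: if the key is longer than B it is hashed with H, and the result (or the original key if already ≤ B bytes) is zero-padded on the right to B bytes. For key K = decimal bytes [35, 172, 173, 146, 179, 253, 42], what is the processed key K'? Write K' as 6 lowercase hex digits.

|K| = 7 > B = 3, so first hash the key.
H(K): sum = 35+172+173+146+179+253+42 = 1000 → 03 e8.
Zero-pad H(K) = 03 e8 to 3 bytes: K' = 03 e8 00.

03e800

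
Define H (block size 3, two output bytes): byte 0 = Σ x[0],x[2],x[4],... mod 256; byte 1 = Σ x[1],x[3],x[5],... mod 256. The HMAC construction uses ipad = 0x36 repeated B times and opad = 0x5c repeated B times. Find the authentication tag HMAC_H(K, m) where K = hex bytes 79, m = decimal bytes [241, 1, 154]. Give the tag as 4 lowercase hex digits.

Key hex bytes 79 is 1 byte ≤ B = 3; zero-pad to 3 bytes: K' = 79 00 00.
K' ⊕ ipad = 4f 36 36.  K' ⊕ opad = 25 5c 5c.
Inner input = (K'⊕ipad) ∥ m = 4f 36 36 ∥ f1 01 9a.
Inner hash: even-index sum = 134 mod 256 = 134; odd-index sum = 449 mod 256 = 193 → 86 c1.
Outer input = (K'⊕opad) ∥ inner = 25 5c 5c ∥ 86 c1.
Outer hash (tag): even-index sum = 322 mod 256 = 66; odd-index sum = 226 mod 256 = 226 → 42 e2.

42e2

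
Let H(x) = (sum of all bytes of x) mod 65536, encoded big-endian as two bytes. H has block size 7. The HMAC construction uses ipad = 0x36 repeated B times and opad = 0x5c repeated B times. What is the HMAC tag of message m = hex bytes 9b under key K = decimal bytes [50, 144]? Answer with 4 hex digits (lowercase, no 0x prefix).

035b

Key decimal bytes [50, 144] = 32 90 is 2 bytes ≤ B = 7; zero-pad to 7 bytes: K' = 32 90 00 00 00 00 00.
K' ⊕ ipad = 04 a6 36 36 36 36 36.  K' ⊕ opad = 6e cc 5c 5c 5c 5c 5c.
Inner input = (K'⊕ipad) ∥ m = 04 a6 36 36 36 36 36 ∥ 9b.
Inner hash: sum = 4+166+54+54+54+54+54+155 = 595 → 02 53.
Outer input = (K'⊕opad) ∥ inner = 6e cc 5c 5c 5c 5c 5c ∥ 02 53.
Outer hash (tag): sum = 110+204+92+92+92+92+92+2+83 = 859 → 03 5b.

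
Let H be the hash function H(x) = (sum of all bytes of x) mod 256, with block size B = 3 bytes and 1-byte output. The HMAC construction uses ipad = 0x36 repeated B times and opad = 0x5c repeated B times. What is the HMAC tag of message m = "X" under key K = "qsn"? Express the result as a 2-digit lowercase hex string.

Key "qsn" = 71 73 6e is exactly B = 3 bytes: K' = 71 73 6e.
K' ⊕ ipad = 47 45 58.  K' ⊕ opad = 2d 2f 32.
Inner input = (K'⊕ipad) ∥ m = 47 45 58 ∥ 58.
Inner hash: sum = 71+69+88+88 = 316; mod 256 = 60 → 3c.
Outer input = (K'⊕opad) ∥ inner = 2d 2f 32 ∥ 3c.
Outer hash (tag): sum = 45+47+50+60 = 202 → ca.

ca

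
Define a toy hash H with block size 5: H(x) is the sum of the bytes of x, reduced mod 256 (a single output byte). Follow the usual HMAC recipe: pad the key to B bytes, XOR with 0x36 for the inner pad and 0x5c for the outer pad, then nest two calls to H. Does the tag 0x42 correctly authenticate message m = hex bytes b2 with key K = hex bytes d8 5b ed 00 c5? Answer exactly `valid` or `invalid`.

Key hex bytes d8 5b ed 00 c5 is exactly B = 5 bytes: K' = d8 5b ed 00 c5.
K' ⊕ ipad = ee 6d db 36 f3; K' ⊕ opad = 84 07 b1 5c 99.
Inner hash: sum = 238+109+219+54+243+178 = 1041; mod 256 = 17 → 11.
Outer hash (recomputed tag): sum = 132+7+177+92+153+17 = 578; mod 256 = 66 → 42.
Recomputed tag = 42; claimed = 42 → match.

valid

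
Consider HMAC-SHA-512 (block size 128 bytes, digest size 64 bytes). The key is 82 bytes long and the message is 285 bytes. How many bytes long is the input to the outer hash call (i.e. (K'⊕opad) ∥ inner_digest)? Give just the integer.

192

Key is 82 ≤ 128 bytes, zero-padded: |K'| = 128.
Outer input = (K'⊕opad) ∥ H(inner) → 128 + 64 = 192 bytes.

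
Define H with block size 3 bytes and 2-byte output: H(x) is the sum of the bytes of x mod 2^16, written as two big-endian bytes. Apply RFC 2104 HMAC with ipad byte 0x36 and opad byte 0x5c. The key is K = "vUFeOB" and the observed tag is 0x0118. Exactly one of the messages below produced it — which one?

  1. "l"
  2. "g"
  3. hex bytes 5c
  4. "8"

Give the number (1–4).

2

Key "vUFeOB" = 76 55 46 65 4f 42 is 6 bytes > B = 3, so hash it first: H(key) = 02 07, then zero-pad to 3 bytes: K' = 02 07 00.
K' ⊕ ipad = 34 31 36; K' ⊕ opad = 5e 5b 5c.
m1: inner = H(34 31 36 6c) = 01 07; tag = H(5e 5b 5c 01 07) = 011d
m2: inner = H(34 31 36 67) = 01 02; tag = H(5e 5b 5c 01 02) = 0118 ← matches
m3: inner = H(34 31 36 5c) = 00 f7; tag = H(5e 5b 5c 00 f7) = 020c
m4: inner = H(34 31 36 38) = 00 d3; tag = H(5e 5b 5c 00 d3) = 01e8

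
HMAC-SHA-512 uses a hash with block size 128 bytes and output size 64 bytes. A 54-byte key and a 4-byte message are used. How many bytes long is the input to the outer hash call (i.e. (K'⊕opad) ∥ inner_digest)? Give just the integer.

Key is 54 ≤ 128 bytes, zero-padded: |K'| = 128.
Outer input = (K'⊕opad) ∥ H(inner) → 128 + 64 = 192 bytes.

192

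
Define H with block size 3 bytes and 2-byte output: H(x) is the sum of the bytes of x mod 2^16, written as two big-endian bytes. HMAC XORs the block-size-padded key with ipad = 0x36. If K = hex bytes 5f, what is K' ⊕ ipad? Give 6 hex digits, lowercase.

693636

Key hex bytes 5f is 1 byte ≤ B = 3; zero-pad to 3 bytes: K' = 5f 00 00.
XOR each byte with 0x36: 5f⊕36=69, 00⊕36=36, 00⊕36=36.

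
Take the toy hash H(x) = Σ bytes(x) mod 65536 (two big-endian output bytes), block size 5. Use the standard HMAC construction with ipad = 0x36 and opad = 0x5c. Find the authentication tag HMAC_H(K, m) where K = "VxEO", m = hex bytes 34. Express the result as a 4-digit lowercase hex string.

Key "VxEO" = 56 78 45 4f is 4 bytes ≤ B = 5; zero-pad to 5 bytes: K' = 56 78 45 4f 00.
K' ⊕ ipad = 60 4e 73 79 36.  K' ⊕ opad = 0a 24 19 13 5c.
Inner input = (K'⊕ipad) ∥ m = 60 4e 73 79 36 ∥ 34.
Inner hash: sum = 96+78+115+121+54+52 = 516 → 02 04.
Outer input = (K'⊕opad) ∥ inner = 0a 24 19 13 5c ∥ 02 04.
Outer hash (tag): sum = 10+36+25+19+92+2+4 = 188 → 00 bc.

00bc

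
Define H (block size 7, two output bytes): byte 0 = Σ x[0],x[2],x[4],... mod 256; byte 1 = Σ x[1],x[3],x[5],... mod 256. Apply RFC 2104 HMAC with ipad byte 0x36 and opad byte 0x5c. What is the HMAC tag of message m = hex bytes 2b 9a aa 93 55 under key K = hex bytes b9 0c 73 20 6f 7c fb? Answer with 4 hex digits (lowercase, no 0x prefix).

b213

Key hex bytes b9 0c 73 20 6f 7c fb is exactly B = 7 bytes: K' = b9 0c 73 20 6f 7c fb.
K' ⊕ ipad = 8f 3a 45 16 59 4a cd.  K' ⊕ opad = e5 50 2f 7c 33 20 a7.
Inner input = (K'⊕ipad) ∥ m = 8f 3a 45 16 59 4a cd ∥ 2b 9a aa 93 55.
Inner hash: even-index sum = 807 mod 256 = 39; odd-index sum = 452 mod 256 = 196 → 27 c4.
Outer input = (K'⊕opad) ∥ inner = e5 50 2f 7c 33 20 a7 ∥ 27 c4.
Outer hash (tag): even-index sum = 690 mod 256 = 178; odd-index sum = 275 mod 256 = 19 → b2 13.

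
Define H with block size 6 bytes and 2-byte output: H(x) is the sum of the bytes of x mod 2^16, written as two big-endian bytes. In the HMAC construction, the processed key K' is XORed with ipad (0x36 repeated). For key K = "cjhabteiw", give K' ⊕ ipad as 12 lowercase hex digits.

Key "cjhabteiw" = 63 6a 68 61 62 74 65 69 77 is 9 bytes > B = 6, so hash it first: H(key) = 03 b1, then zero-pad to 6 bytes: K' = 03 b1 00 00 00 00.
XOR each byte with 0x36: 03⊕36=35, b1⊕36=87, 00⊕36=36, 00⊕36=36, 00⊕36=36, 00⊕36=36.

358736363636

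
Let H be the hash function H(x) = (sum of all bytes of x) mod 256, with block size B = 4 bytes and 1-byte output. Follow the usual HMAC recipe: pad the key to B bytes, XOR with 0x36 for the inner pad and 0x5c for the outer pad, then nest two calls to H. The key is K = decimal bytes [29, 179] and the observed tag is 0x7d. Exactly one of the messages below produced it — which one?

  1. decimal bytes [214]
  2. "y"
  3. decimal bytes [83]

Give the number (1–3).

Key decimal bytes [29, 179] = 1d b3 is 2 bytes ≤ B = 4; zero-pad to 4 bytes: K' = 1d b3 00 00.
K' ⊕ ipad = 2b 85 36 36; K' ⊕ opad = 41 ef 5c 5c.
m1: inner = H(2b 85 36 36 d6) = f2; tag = H(41 ef 5c 5c f2) = da
m2: inner = H(2b 85 36 36 79) = 95; tag = H(41 ef 5c 5c 95) = 7d ← matches
m3: inner = H(2b 85 36 36 53) = 6f; tag = H(41 ef 5c 5c 6f) = 57

2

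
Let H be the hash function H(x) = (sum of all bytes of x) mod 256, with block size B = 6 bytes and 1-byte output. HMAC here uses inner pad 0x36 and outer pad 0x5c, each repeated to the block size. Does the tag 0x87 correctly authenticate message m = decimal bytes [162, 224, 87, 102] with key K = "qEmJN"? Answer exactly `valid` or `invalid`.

invalid

Key "qEmJN" = 71 45 6d 4a 4e is 5 bytes ≤ B = 6; zero-pad to 6 bytes: K' = 71 45 6d 4a 4e 00.
K' ⊕ ipad = 47 73 5b 7c 78 36; K' ⊕ opad = 2d 19 31 16 12 5c.
Inner hash: sum = 71+115+91+124+120+54+162+224+87+102 = 1150; mod 256 = 126 → 7e.
Outer hash (recomputed tag): sum = 45+25+49+22+18+92+126 = 377; mod 256 = 121 → 79.
Recomputed tag = 79; claimed = 87 → mismatch.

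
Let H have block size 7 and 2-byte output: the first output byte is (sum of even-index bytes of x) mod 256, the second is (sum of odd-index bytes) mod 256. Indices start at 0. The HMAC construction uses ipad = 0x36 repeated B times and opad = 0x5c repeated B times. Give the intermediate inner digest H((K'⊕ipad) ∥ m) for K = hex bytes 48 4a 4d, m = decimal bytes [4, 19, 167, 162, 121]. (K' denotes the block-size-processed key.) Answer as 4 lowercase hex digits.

Key hex bytes 48 4a 4d is 3 bytes ≤ B = 7; zero-pad to 7 bytes: K' = 48 4a 4d 00 00 00 00.
K' ⊕ ipad = 7e 7c 7b 36 36 36 36.
Inner input = 7e 7c 7b 36 36 36 36 ∥ 04 13 a7 a2 79.
Inner hash: even-index sum = 538 mod 256 = 26; odd-index sum = 524 mod 256 = 12 → 1a 0c.

1a0c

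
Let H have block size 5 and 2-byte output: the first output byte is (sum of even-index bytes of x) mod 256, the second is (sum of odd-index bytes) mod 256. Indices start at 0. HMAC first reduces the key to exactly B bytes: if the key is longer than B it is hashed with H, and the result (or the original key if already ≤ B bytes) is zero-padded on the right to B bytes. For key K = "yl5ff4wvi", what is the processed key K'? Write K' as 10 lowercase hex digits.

f47c000000

|K| = 9 > B = 5, so first hash the key.
H(K): even-index sum = 500 mod 256 = 244; odd-index sum = 380 mod 256 = 124 → f4 7c.
Zero-pad H(K) = f4 7c to 5 bytes: K' = f4 7c 00 00 00.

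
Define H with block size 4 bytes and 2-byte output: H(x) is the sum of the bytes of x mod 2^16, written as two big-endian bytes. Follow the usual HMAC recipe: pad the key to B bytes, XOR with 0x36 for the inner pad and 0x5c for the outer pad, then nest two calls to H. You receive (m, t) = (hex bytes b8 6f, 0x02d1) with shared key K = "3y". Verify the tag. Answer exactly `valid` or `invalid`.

invalid

Key "3y" = 33 79 is 2 bytes ≤ B = 4; zero-pad to 4 bytes: K' = 33 79 00 00.
K' ⊕ ipad = 05 4f 36 36; K' ⊕ opad = 6f 25 5c 5c.
Inner hash: sum = 5+79+54+54+184+111 = 487 → 01 e7.
Outer hash (recomputed tag): sum = 111+37+92+92+1+231 = 564 → 02 34.
Recomputed tag = 0234; claimed = 02d1 → mismatch.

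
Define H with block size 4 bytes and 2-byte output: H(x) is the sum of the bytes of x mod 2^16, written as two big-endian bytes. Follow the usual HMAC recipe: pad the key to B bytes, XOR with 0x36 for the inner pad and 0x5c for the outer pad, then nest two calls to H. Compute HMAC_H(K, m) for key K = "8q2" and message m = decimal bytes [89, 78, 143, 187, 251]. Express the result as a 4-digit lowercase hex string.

Key "8q2" = 38 71 32 is 3 bytes ≤ B = 4; zero-pad to 4 bytes: K' = 38 71 32 00.
K' ⊕ ipad = 0e 47 04 36.  K' ⊕ opad = 64 2d 6e 5c.
Inner input = (K'⊕ipad) ∥ m = 0e 47 04 36 ∥ 59 4e 8f bb fb.
Inner hash: sum = 14+71+4+54+89+78+143+187+251 = 891 → 03 7b.
Outer input = (K'⊕opad) ∥ inner = 64 2d 6e 5c ∥ 03 7b.
Outer hash (tag): sum = 100+45+110+92+3+123 = 473 → 01 d9.

01d9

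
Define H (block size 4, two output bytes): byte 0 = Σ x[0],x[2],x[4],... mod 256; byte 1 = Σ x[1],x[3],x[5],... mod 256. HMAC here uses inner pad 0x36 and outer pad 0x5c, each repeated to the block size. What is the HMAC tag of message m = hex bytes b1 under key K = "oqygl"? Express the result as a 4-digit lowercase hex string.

Key "oqygl" = 6f 71 79 67 6c is 5 bytes > B = 4, so hash it first: H(key) = 54 d8, then zero-pad to 4 bytes: K' = 54 d8 00 00.
K' ⊕ ipad = 62 ee 36 36.  K' ⊕ opad = 08 84 5c 5c.
Inner input = (K'⊕ipad) ∥ m = 62 ee 36 36 ∥ b1.
Inner hash: even-index sum = 329 mod 256 = 73; odd-index sum = 292 mod 256 = 36 → 49 24.
Outer input = (K'⊕opad) ∥ inner = 08 84 5c 5c ∥ 49 24.
Outer hash (tag): even-index sum = 173 mod 256 = 173; odd-index sum = 260 mod 256 = 4 → ad 04.

ad04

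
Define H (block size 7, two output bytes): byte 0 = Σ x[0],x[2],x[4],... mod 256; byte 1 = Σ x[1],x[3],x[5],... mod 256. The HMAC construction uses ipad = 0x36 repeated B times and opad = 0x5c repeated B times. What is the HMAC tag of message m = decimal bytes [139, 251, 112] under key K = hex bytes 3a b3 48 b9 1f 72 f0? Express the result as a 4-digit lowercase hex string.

Key hex bytes 3a b3 48 b9 1f 72 f0 is exactly B = 7 bytes: K' = 3a b3 48 b9 1f 72 f0.
K' ⊕ ipad = 0c 85 7e 8f 29 44 c6.  K' ⊕ opad = 66 ef 14 e5 43 2e ac.
Inner input = (K'⊕ipad) ∥ m = 0c 85 7e 8f 29 44 c6 ∥ 8b fb 70.
Inner hash: even-index sum = 628 mod 256 = 116; odd-index sum = 595 mod 256 = 83 → 74 53.
Outer input = (K'⊕opad) ∥ inner = 66 ef 14 e5 43 2e ac ∥ 74 53.
Outer hash (tag): even-index sum = 444 mod 256 = 188; odd-index sum = 630 mod 256 = 118 → bc 76.

bc76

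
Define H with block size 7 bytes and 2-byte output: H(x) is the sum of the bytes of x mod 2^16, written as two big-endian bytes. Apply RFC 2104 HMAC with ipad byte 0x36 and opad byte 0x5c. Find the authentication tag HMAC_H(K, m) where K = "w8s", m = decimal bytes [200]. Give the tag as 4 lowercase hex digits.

0264

Key "w8s" = 77 38 73 is 3 bytes ≤ B = 7; zero-pad to 7 bytes: K' = 77 38 73 00 00 00 00.
K' ⊕ ipad = 41 0e 45 36 36 36 36.  K' ⊕ opad = 2b 64 2f 5c 5c 5c 5c.
Inner input = (K'⊕ipad) ∥ m = 41 0e 45 36 36 36 36 ∥ c8.
Inner hash: sum = 65+14+69+54+54+54+54+200 = 564 → 02 34.
Outer input = (K'⊕opad) ∥ inner = 2b 64 2f 5c 5c 5c 5c ∥ 02 34.
Outer hash (tag): sum = 43+100+47+92+92+92+92+2+52 = 612 → 02 64.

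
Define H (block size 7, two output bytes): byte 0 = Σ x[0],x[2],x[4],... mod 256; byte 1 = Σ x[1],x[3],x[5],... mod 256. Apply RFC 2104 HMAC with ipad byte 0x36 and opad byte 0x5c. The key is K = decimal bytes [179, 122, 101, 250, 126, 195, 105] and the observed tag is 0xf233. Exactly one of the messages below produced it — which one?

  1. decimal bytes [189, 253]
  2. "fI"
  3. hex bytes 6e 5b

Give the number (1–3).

Key decimal bytes [179, 122, 101, 250, 126, 195, 105] = b3 7a 65 fa 7e c3 69 is exactly B = 7 bytes: K' = b3 7a 65 fa 7e c3 69.
K' ⊕ ipad = 85 4c 53 cc 48 f5 5f; K' ⊕ opad = ef 26 39 a6 22 9f 35.
m1: inner = H(85 4c 53 cc 48 f5 5f bd fd) = 7c ca; tag = H(ef 26 39 a6 22 9f 35 7c ca) = 49e7
m2: inner = H(85 4c 53 cc 48 f5 5f 66 49) = c8 73; tag = H(ef 26 39 a6 22 9f 35 c8 73) = f233 ← matches
m3: inner = H(85 4c 53 cc 48 f5 5f 6e 5b) = da 7b; tag = H(ef 26 39 a6 22 9f 35 da 7b) = fa45

2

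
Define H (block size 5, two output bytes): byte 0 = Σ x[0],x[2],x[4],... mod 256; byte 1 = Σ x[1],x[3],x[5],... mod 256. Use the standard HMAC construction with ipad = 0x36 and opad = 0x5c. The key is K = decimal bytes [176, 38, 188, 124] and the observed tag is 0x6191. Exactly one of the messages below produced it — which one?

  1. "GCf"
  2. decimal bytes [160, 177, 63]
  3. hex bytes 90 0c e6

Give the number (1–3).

Key decimal bytes [176, 38, 188, 124] = b0 26 bc 7c is 4 bytes ≤ B = 5; zero-pad to 5 bytes: K' = b0 26 bc 7c 00.
K' ⊕ ipad = 86 10 8a 4a 36; K' ⊕ opad = ec 7a e0 20 5c.
m1: inner = H(86 10 8a 4a 36 47 43 66) = 89 07; tag = H(ec 7a e0 20 5c 89 07) = 2f23
m2: inner = H(86 10 8a 4a 36 a0 b1 3f) = f7 39; tag = H(ec 7a e0 20 5c f7 39) = 6191 ← matches
m3: inner = H(86 10 8a 4a 36 90 0c e6) = 52 d0; tag = H(ec 7a e0 20 5c 52 d0) = f8ec

2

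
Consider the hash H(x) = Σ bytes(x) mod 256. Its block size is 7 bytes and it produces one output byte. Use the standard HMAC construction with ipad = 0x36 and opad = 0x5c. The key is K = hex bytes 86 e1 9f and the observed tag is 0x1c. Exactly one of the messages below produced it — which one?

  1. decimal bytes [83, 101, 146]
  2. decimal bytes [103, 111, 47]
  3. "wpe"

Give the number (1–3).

1

Key hex bytes 86 e1 9f is 3 bytes ≤ B = 7; zero-pad to 7 bytes: K' = 86 e1 9f 00 00 00 00.
K' ⊕ ipad = b0 d7 a9 36 36 36 36; K' ⊕ opad = da bd c3 5c 5c 5c 5c.
m1: inner = H(b0 d7 a9 36 36 36 36 53 65 92) = 52; tag = H(da bd c3 5c 5c 5c 5c 52) = 1c ← matches
m2: inner = H(b0 d7 a9 36 36 36 36 67 6f 2f) = 0d; tag = H(da bd c3 5c 5c 5c 5c 0d) = d7
m3: inner = H(b0 d7 a9 36 36 36 36 77 70 65) = 54; tag = H(da bd c3 5c 5c 5c 5c 54) = 1e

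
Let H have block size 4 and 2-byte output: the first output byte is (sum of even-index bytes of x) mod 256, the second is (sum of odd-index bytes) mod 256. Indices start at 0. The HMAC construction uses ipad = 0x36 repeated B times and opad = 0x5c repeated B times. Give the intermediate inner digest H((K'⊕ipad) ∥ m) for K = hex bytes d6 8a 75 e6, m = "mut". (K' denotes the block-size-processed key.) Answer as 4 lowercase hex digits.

0401

Key hex bytes d6 8a 75 e6 is exactly B = 4 bytes: K' = d6 8a 75 e6.
K' ⊕ ipad = e0 bc 43 d0.
Inner input = e0 bc 43 d0 ∥ 6d 75 74.
Inner hash: even-index sum = 516 mod 256 = 4; odd-index sum = 513 mod 256 = 1 → 04 01.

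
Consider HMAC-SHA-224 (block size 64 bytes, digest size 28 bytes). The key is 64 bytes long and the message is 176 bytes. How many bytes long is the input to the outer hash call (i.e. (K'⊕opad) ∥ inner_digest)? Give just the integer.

Key is 64 ≤ 64 bytes, zero-padded: |K'| = 64.
Outer input = (K'⊕opad) ∥ H(inner) → 64 + 28 = 92 bytes.

92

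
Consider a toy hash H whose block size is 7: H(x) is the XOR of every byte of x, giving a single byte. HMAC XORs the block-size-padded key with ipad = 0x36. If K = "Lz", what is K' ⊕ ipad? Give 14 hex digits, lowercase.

7a4c3636363636

Key "Lz" = 4c 7a is 2 bytes ≤ B = 7; zero-pad to 7 bytes: K' = 4c 7a 00 00 00 00 00.
XOR each byte with 0x36: 4c⊕36=7a, 7a⊕36=4c, 00⊕36=36, 00⊕36=36, 00⊕36=36, 00⊕36=36, 00⊕36=36.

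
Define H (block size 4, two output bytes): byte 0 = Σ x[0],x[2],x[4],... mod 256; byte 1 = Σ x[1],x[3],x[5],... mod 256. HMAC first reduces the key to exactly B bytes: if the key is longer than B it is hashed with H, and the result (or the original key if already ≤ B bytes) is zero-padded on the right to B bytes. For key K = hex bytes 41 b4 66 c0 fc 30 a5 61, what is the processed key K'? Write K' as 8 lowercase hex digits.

48050000

|K| = 8 > B = 4, so first hash the key.
H(K): even-index sum = 584 mod 256 = 72; odd-index sum = 517 mod 256 = 5 → 48 05.
Zero-pad H(K) = 48 05 to 4 bytes: K' = 48 05 00 00.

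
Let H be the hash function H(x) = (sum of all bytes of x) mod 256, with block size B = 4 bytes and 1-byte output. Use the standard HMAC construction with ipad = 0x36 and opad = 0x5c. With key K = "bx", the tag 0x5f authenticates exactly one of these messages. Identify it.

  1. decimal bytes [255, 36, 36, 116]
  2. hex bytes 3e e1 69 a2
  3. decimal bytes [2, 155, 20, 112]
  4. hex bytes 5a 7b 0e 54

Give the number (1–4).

4

Key "bx" = 62 78 is 2 bytes ≤ B = 4; zero-pad to 4 bytes: K' = 62 78 00 00.
K' ⊕ ipad = 54 4e 36 36; K' ⊕ opad = 3e 24 5c 5c.
m1: inner = H(54 4e 36 36 ff 24 24 74) = c9; tag = H(3e 24 5c 5c c9) = e3
m2: inner = H(54 4e 36 36 3e e1 69 a2) = 38; tag = H(3e 24 5c 5c 38) = 52
m3: inner = H(54 4e 36 36 02 9b 14 70) = 2f; tag = H(3e 24 5c 5c 2f) = 49
m4: inner = H(54 4e 36 36 5a 7b 0e 54) = 45; tag = H(3e 24 5c 5c 45) = 5f ← matches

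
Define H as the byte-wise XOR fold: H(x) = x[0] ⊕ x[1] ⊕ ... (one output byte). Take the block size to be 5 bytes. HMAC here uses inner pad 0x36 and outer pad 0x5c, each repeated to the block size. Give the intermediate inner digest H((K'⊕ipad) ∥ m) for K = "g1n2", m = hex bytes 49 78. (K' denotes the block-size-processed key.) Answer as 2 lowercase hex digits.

Key "g1n2" = 67 31 6e 32 is 4 bytes ≤ B = 5; zero-pad to 5 bytes: K' = 67 31 6e 32 00.
K' ⊕ ipad = 51 07 58 04 36.
Inner input = 51 07 58 04 36 ∥ 49 78.
Inner hash: XOR 51⊕07⊕58⊕04⊕36⊕49⊕78 = 0d.

0d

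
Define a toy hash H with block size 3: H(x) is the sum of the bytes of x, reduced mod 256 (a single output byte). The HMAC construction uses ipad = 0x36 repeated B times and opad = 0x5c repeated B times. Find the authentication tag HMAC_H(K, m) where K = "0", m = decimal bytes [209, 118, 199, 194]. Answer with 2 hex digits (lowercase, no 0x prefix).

Key "0" = 30 is 1 byte ≤ B = 3; zero-pad to 3 bytes: K' = 30 00 00.
K' ⊕ ipad = 06 36 36.  K' ⊕ opad = 6c 5c 5c.
Inner input = (K'⊕ipad) ∥ m = 06 36 36 ∥ d1 76 c7 c2.
Inner hash: sum = 6+54+54+209+118+199+194 = 834; mod 256 = 66 → 42.
Outer input = (K'⊕opad) ∥ inner = 6c 5c 5c ∥ 42.
Outer hash (tag): sum = 108+92+92+66 = 358; mod 256 = 102 → 66.

66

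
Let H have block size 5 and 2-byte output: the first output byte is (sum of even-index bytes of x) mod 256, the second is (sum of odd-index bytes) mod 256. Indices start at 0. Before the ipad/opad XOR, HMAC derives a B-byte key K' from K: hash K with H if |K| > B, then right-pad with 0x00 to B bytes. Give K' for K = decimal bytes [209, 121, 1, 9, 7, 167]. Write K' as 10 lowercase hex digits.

|K| = 6 > B = 5, so first hash the key.
H(K): even-index sum = 217 mod 256 = 217; odd-index sum = 297 mod 256 = 41 → d9 29.
Zero-pad H(K) = d9 29 to 5 bytes: K' = d9 29 00 00 00.

d929000000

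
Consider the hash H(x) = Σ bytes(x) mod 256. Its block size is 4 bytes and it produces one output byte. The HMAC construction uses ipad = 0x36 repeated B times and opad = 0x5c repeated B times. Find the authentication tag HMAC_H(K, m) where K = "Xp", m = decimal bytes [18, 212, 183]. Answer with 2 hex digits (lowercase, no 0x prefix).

a5

Key "Xp" = 58 70 is 2 bytes ≤ B = 4; zero-pad to 4 bytes: K' = 58 70 00 00.
K' ⊕ ipad = 6e 46 36 36.  K' ⊕ opad = 04 2c 5c 5c.
Inner input = (K'⊕ipad) ∥ m = 6e 46 36 36 ∥ 12 d4 b7.
Inner hash: sum = 110+70+54+54+18+212+183 = 701; mod 256 = 189 → bd.
Outer input = (K'⊕opad) ∥ inner = 04 2c 5c 5c ∥ bd.
Outer hash (tag): sum = 4+44+92+92+189 = 421; mod 256 = 165 → a5.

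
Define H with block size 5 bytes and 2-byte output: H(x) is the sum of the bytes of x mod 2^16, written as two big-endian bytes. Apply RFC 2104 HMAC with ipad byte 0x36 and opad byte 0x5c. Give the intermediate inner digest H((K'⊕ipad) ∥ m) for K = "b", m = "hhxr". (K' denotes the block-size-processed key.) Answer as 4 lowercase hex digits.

02e6

Key "b" = 62 is 1 byte ≤ B = 5; zero-pad to 5 bytes: K' = 62 00 00 00 00.
K' ⊕ ipad = 54 36 36 36 36.
Inner input = 54 36 36 36 36 ∥ 68 68 78 72.
Inner hash: sum = 84+54+54+54+54+104+104+120+114 = 742 → 02 e6.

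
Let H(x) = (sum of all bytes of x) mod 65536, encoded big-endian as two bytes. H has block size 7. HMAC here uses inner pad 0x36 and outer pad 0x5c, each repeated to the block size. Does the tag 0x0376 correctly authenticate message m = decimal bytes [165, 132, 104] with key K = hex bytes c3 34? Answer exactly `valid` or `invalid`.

invalid

Key hex bytes c3 34 is 2 bytes ≤ B = 7; zero-pad to 7 bytes: K' = c3 34 00 00 00 00 00.
K' ⊕ ipad = f5 02 36 36 36 36 36; K' ⊕ opad = 9f 68 5c 5c 5c 5c 5c.
Inner hash: sum = 245+2+54+54+54+54+54+165+132+104 = 918 → 03 96.
Outer hash (recomputed tag): sum = 159+104+92+92+92+92+92+3+150 = 876 → 03 6c.
Recomputed tag = 036c; claimed = 0376 → mismatch.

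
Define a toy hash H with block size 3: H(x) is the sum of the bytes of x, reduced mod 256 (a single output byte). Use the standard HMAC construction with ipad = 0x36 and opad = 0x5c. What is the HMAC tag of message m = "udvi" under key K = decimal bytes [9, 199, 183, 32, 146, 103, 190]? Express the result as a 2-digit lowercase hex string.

46

Key decimal bytes [9, 199, 183, 32, 146, 103, 190] = 09 c7 b7 20 92 67 be is 7 bytes > B = 3, so hash it first: H(key) = 5e, then zero-pad to 3 bytes: K' = 5e 00 00.
K' ⊕ ipad = 68 36 36.  K' ⊕ opad = 02 5c 5c.
Inner input = (K'⊕ipad) ∥ m = 68 36 36 ∥ 75 64 76 69.
Inner hash: sum = 104+54+54+117+100+118+105 = 652; mod 256 = 140 → 8c.
Outer input = (K'⊕opad) ∥ inner = 02 5c 5c ∥ 8c.
Outer hash (tag): sum = 2+92+92+140 = 326; mod 256 = 70 → 46.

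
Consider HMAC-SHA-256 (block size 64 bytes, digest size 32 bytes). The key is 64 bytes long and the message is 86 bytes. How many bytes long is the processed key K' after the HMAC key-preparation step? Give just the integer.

Key is 64 ≤ 64 bytes, zero-padded: |K'| = 64.

64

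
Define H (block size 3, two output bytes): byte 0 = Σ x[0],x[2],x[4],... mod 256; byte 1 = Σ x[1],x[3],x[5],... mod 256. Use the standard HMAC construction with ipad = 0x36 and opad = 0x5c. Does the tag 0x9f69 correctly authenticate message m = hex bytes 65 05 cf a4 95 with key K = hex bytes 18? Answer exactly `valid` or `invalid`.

valid

Key hex bytes 18 is 1 byte ≤ B = 3; zero-pad to 3 bytes: K' = 18 00 00.
K' ⊕ ipad = 2e 36 36; K' ⊕ opad = 44 5c 5c.
Inner hash: even-index sum = 269 mod 256 = 13; odd-index sum = 511 mod 256 = 255 → 0d ff.
Outer hash (recomputed tag): even-index sum = 415 mod 256 = 159; odd-index sum = 105 mod 256 = 105 → 9f 69.
Recomputed tag = 9f69; claimed = 9f69 → match.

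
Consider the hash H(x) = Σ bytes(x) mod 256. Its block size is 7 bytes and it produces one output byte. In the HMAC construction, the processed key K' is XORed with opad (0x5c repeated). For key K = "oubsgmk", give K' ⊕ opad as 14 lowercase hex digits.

Key "oubsgmk" = 6f 75 62 73 67 6d 6b is exactly B = 7 bytes: K' = 6f 75 62 73 67 6d 6b.
XOR each byte with 0x5c: 6f⊕5c=33, 75⊕5c=29, 62⊕5c=3e, 73⊕5c=2f, 67⊕5c=3b, 6d⊕5c=31, 6b⊕5c=37.

33293e2f3b3137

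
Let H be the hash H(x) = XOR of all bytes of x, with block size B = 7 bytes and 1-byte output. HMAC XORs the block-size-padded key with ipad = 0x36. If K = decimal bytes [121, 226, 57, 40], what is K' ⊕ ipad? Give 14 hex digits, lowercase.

4fd40f1e363636

Key decimal bytes [121, 226, 57, 40] = 79 e2 39 28 is 4 bytes ≤ B = 7; zero-pad to 7 bytes: K' = 79 e2 39 28 00 00 00.
XOR each byte with 0x36: 79⊕36=4f, e2⊕36=d4, 39⊕36=0f, 28⊕36=1e, 00⊕36=36, 00⊕36=36, 00⊕36=36.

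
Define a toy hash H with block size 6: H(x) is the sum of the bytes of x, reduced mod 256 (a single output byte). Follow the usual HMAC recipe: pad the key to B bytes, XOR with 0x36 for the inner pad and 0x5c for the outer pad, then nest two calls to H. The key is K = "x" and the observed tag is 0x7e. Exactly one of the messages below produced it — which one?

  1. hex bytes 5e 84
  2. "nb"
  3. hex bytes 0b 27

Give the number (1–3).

Key "x" = 78 is 1 byte ≤ B = 6; zero-pad to 6 bytes: K' = 78 00 00 00 00 00.
K' ⊕ ipad = 4e 36 36 36 36 36; K' ⊕ opad = 24 5c 5c 5c 5c 5c.
m1: inner = H(4e 36 36 36 36 36 5e 84) = 3e; tag = H(24 5c 5c 5c 5c 5c 3e) = 2e
m2: inner = H(4e 36 36 36 36 36 6e 62) = 2c; tag = H(24 5c 5c 5c 5c 5c 2c) = 1c
m3: inner = H(4e 36 36 36 36 36 0b 27) = 8e; tag = H(24 5c 5c 5c 5c 5c 8e) = 7e ← matches

3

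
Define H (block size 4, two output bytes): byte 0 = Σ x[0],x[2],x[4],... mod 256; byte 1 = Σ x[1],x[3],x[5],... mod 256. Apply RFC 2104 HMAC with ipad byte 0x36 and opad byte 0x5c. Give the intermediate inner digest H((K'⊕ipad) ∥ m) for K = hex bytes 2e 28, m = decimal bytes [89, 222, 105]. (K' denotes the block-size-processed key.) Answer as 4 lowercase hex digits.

Key hex bytes 2e 28 is 2 bytes ≤ B = 4; zero-pad to 4 bytes: K' = 2e 28 00 00.
K' ⊕ ipad = 18 1e 36 36.
Inner input = 18 1e 36 36 ∥ 59 de 69.
Inner hash: even-index sum = 272 mod 256 = 16; odd-index sum = 306 mod 256 = 50 → 10 32.

1032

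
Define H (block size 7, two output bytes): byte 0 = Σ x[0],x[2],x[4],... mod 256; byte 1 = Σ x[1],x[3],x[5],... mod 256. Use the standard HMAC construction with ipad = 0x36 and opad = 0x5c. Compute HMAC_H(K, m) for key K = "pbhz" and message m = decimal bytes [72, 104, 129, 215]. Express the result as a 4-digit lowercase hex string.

b70f

Key "pbhz" = 70 62 68 7a is 4 bytes ≤ B = 7; zero-pad to 7 bytes: K' = 70 62 68 7a 00 00 00.
K' ⊕ ipad = 46 54 5e 4c 36 36 36.  K' ⊕ opad = 2c 3e 34 26 5c 5c 5c.
Inner input = (K'⊕ipad) ∥ m = 46 54 5e 4c 36 36 36 ∥ 48 68 81 d7.
Inner hash: even-index sum = 591 mod 256 = 79; odd-index sum = 415 mod 256 = 159 → 4f 9f.
Outer input = (K'⊕opad) ∥ inner = 2c 3e 34 26 5c 5c 5c ∥ 4f 9f.
Outer hash (tag): even-index sum = 439 mod 256 = 183; odd-index sum = 271 mod 256 = 15 → b7 0f.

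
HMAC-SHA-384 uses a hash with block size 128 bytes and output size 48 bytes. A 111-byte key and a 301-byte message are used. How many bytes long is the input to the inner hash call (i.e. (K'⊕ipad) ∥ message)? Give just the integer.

Key is 111 ≤ 128 bytes, zero-padded: |K'| = 128.
Inner input = (K'⊕ipad) ∥ m → 128 + 301 = 429 bytes.

429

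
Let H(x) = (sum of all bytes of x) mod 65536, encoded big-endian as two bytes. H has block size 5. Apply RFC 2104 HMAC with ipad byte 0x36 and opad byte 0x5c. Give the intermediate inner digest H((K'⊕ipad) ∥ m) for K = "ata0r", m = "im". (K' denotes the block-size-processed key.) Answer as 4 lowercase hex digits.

Key "ata0r" = 61 74 61 30 72 is exactly B = 5 bytes: K' = 61 74 61 30 72.
K' ⊕ ipad = 57 42 57 06 44.
Inner input = 57 42 57 06 44 ∥ 69 6d.
Inner hash: sum = 87+66+87+6+68+105+109 = 528 → 02 10.

0210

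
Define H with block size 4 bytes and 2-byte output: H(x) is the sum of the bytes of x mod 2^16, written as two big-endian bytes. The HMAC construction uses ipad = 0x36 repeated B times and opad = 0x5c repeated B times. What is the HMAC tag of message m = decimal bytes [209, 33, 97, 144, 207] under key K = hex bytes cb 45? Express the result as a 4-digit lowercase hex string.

Key hex bytes cb 45 is 2 bytes ≤ B = 4; zero-pad to 4 bytes: K' = cb 45 00 00.
K' ⊕ ipad = fd 73 36 36.  K' ⊕ opad = 97 19 5c 5c.
Inner input = (K'⊕ipad) ∥ m = fd 73 36 36 ∥ d1 21 61 90 cf.
Inner hash: sum = 253+115+54+54+209+33+97+144+207 = 1166 → 04 8e.
Outer input = (K'⊕opad) ∥ inner = 97 19 5c 5c ∥ 04 8e.
Outer hash (tag): sum = 151+25+92+92+4+142 = 506 → 01 fa.

01fa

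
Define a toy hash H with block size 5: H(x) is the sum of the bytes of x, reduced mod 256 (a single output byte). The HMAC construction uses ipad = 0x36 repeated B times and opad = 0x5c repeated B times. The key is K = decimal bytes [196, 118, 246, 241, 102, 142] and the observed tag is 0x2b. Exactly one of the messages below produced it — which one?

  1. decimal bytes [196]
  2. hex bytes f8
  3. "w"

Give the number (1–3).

Key decimal bytes [196, 118, 246, 241, 102, 142] = c4 76 f6 f1 66 8e is 6 bytes > B = 5, so hash it first: H(key) = 15, then zero-pad to 5 bytes: K' = 15 00 00 00 00.
K' ⊕ ipad = 23 36 36 36 36; K' ⊕ opad = 49 5c 5c 5c 5c.
m1: inner = H(23 36 36 36 36 c4) = bf; tag = H(49 5c 5c 5c 5c bf) = 78
m2: inner = H(23 36 36 36 36 f8) = f3; tag = H(49 5c 5c 5c 5c f3) = ac
m3: inner = H(23 36 36 36 36 77) = 72; tag = H(49 5c 5c 5c 5c 72) = 2b ← matches

3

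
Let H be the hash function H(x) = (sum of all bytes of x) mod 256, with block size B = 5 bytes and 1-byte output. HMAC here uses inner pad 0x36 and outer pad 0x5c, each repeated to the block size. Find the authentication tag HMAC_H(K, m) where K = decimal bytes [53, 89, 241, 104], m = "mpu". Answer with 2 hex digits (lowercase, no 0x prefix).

Key decimal bytes [53, 89, 241, 104] = 35 59 f1 68 is 4 bytes ≤ B = 5; zero-pad to 5 bytes: K' = 35 59 f1 68 00.
K' ⊕ ipad = 03 6f c7 5e 36.  K' ⊕ opad = 69 05 ad 34 5c.
Inner input = (K'⊕ipad) ∥ m = 03 6f c7 5e 36 ∥ 6d 70 75.
Inner hash: sum = 3+111+199+94+54+109+112+117 = 799; mod 256 = 31 → 1f.
Outer input = (K'⊕opad) ∥ inner = 69 05 ad 34 5c ∥ 1f.
Outer hash (tag): sum = 105+5+173+52+92+31 = 458; mod 256 = 202 → ca.

ca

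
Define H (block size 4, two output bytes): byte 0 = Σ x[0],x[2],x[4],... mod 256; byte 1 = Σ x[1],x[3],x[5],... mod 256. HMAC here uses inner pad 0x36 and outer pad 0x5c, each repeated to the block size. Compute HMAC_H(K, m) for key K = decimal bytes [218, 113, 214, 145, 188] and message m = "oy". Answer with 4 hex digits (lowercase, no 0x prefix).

Key decimal bytes [218, 113, 214, 145, 188] = da 71 d6 91 bc is 5 bytes > B = 4, so hash it first: H(key) = 6c 02, then zero-pad to 4 bytes: K' = 6c 02 00 00.
K' ⊕ ipad = 5a 34 36 36.  K' ⊕ opad = 30 5e 5c 5c.
Inner input = (K'⊕ipad) ∥ m = 5a 34 36 36 ∥ 6f 79.
Inner hash: even-index sum = 255 mod 256 = 255; odd-index sum = 227 mod 256 = 227 → ff e3.
Outer input = (K'⊕opad) ∥ inner = 30 5e 5c 5c ∥ ff e3.
Outer hash (tag): even-index sum = 395 mod 256 = 139; odd-index sum = 413 mod 256 = 157 → 8b 9d.

8b9d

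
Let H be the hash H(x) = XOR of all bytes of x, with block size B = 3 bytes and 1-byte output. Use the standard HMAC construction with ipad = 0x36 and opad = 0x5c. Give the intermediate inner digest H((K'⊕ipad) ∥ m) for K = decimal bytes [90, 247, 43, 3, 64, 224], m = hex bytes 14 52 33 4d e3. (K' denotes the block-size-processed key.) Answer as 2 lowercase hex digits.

c8

Key decimal bytes [90, 247, 43, 3, 64, 224] = 5a f7 2b 03 40 e0 is 6 bytes > B = 3, so hash it first: H(key) = 25, then zero-pad to 3 bytes: K' = 25 00 00.
K' ⊕ ipad = 13 36 36.
Inner input = 13 36 36 ∥ 14 52 33 4d e3.
Inner hash: XOR 13⊕36⊕36⊕14⊕52⊕33⊕4d⊕e3 = c8.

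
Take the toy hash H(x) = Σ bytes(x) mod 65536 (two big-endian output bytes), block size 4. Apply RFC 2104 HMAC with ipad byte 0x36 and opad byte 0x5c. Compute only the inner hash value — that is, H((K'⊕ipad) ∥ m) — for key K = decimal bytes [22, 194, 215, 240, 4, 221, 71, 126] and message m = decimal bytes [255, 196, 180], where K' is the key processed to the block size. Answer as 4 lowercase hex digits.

Key decimal bytes [22, 194, 215, 240, 4, 221, 71, 126] = 16 c2 d7 f0 04 dd 47 7e is 8 bytes > B = 4, so hash it first: H(key) = 04 45, then zero-pad to 4 bytes: K' = 04 45 00 00.
K' ⊕ ipad = 32 73 36 36.
Inner input = 32 73 36 36 ∥ ff c4 b4.
Inner hash: sum = 50+115+54+54+255+196+180 = 904 → 03 88.

0388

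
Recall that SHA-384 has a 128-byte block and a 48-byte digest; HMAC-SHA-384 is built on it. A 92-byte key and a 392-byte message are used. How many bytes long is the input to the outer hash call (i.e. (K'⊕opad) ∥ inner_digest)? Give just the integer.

Key is 92 ≤ 128 bytes, zero-padded: |K'| = 128.
Outer input = (K'⊕opad) ∥ H(inner) → 128 + 48 = 176 bytes.

176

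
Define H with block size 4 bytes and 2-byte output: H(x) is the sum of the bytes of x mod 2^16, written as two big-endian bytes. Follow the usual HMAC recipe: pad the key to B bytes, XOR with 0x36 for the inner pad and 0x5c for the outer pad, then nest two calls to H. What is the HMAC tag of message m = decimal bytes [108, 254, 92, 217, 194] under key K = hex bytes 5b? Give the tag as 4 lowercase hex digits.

018f

Key hex bytes 5b is 1 byte ≤ B = 4; zero-pad to 4 bytes: K' = 5b 00 00 00.
K' ⊕ ipad = 6d 36 36 36.  K' ⊕ opad = 07 5c 5c 5c.
Inner input = (K'⊕ipad) ∥ m = 6d 36 36 36 ∥ 6c fe 5c d9 c2.
Inner hash: sum = 109+54+54+54+108+254+92+217+194 = 1136 → 04 70.
Outer input = (K'⊕opad) ∥ inner = 07 5c 5c 5c ∥ 04 70.
Outer hash (tag): sum = 7+92+92+92+4+112 = 399 → 01 8f.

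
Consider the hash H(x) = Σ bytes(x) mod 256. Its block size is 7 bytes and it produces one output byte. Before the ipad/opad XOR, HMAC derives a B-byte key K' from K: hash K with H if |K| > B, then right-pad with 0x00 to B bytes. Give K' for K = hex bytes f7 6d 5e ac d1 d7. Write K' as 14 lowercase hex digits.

f76d5eacd1d700

Key hex bytes f7 6d 5e ac d1 d7 is 6 bytes ≤ B = 7; zero-pad to 7 bytes: K' = f7 6d 5e ac d1 d7 00.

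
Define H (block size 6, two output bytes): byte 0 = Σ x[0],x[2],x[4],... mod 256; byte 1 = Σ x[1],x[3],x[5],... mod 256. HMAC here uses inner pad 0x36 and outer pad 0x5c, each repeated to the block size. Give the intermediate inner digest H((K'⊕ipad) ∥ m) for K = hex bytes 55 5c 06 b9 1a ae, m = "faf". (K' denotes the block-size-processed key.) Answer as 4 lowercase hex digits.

8bf2

Key hex bytes 55 5c 06 b9 1a ae is exactly B = 6 bytes: K' = 55 5c 06 b9 1a ae.
K' ⊕ ipad = 63 6a 30 8f 2c 98.
Inner input = 63 6a 30 8f 2c 98 ∥ 66 61 66.
Inner hash: even-index sum = 395 mod 256 = 139; odd-index sum = 498 mod 256 = 242 → 8b f2.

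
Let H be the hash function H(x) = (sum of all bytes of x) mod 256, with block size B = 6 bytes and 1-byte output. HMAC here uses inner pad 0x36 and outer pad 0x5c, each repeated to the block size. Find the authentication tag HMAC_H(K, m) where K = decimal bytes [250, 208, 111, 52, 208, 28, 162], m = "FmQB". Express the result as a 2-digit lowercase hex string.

94

Key decimal bytes [250, 208, 111, 52, 208, 28, 162] = fa d0 6f 34 d0 1c a2 is 7 bytes > B = 6, so hash it first: H(key) = fb, then zero-pad to 6 bytes: K' = fb 00 00 00 00 00.
K' ⊕ ipad = cd 36 36 36 36 36.  K' ⊕ opad = a7 5c 5c 5c 5c 5c.
Inner input = (K'⊕ipad) ∥ m = cd 36 36 36 36 36 ∥ 46 6d 51 42.
Inner hash: sum = 205+54+54+54+54+54+70+109+81+66 = 801; mod 256 = 33 → 21.
Outer input = (K'⊕opad) ∥ inner = a7 5c 5c 5c 5c 5c ∥ 21.
Outer hash (tag): sum = 167+92+92+92+92+92+33 = 660; mod 256 = 148 → 94.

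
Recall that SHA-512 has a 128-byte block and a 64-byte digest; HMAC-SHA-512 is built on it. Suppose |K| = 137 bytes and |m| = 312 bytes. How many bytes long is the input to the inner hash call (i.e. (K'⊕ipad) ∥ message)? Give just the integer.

Key is 137 > 128 bytes, so it is hashed to 64 bytes then zero-padded to 128: |K'| = 128.
Inner input = (K'⊕ipad) ∥ m → 128 + 312 = 440 bytes.

440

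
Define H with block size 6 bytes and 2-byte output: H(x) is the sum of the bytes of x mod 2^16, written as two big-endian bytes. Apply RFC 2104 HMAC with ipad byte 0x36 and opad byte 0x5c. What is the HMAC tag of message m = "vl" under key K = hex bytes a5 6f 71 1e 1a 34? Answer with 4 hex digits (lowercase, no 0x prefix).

Key hex bytes a5 6f 71 1e 1a 34 is exactly B = 6 bytes: K' = a5 6f 71 1e 1a 34.
K' ⊕ ipad = 93 59 47 28 2c 02.  K' ⊕ opad = f9 33 2d 42 46 68.
Inner input = (K'⊕ipad) ∥ m = 93 59 47 28 2c 02 ∥ 76 6c.
Inner hash: sum = 147+89+71+40+44+2+118+108 = 619 → 02 6b.
Outer input = (K'⊕opad) ∥ inner = f9 33 2d 42 46 68 ∥ 02 6b.
Outer hash (tag): sum = 249+51+45+66+70+104+2+107 = 694 → 02 b6.

02b6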